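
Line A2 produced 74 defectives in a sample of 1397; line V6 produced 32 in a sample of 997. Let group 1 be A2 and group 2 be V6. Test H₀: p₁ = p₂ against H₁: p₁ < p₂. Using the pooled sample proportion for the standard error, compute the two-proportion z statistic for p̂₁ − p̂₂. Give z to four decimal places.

z = 2.4476

p̂₁ = 74/1397 ≈ 0.0529707, p̂₂ = 32/997 ≈ 0.0320963.
Pooled p̂ = (74+32)/(1397+997) = 106/2394 = 0.0442774.
SE = √(p̂(1−p̂)(1/n₁+1/n₂)) = √(0.0442774·0.9557226·0.00171883) = √(7.27355e-05) = 0.0085285.
z = (0.0529707 − 0.0320963)/0.0085285 = 0.0208744/0.0085285 = 2.4476.
p-value = P(Z < 2.448) ≈ 0.9928.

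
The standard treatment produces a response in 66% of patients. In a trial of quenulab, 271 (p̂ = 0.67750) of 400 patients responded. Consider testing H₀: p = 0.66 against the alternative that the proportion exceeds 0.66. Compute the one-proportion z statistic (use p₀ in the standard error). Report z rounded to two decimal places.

p̂ = 271/400 ≈ 0.6775.
Standard error under H₀: √(0.66×0.34/400) = 0.0237.
z = (0.6775 − 0.66)/0.0237 = 0.0175/0.0237 = 0.74.

z = 0.74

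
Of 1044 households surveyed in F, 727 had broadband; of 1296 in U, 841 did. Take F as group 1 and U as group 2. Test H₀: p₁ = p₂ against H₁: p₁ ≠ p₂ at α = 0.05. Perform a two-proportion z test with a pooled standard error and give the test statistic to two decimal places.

p̂₁ = 727/1044 = 0.69636, p̂₂ = 841/1296 = 0.64892.
Pooled p̂ = (727+841)/(1044+1296) = 1568/2340 = 0.67009.
SE = √(p̂(1−p̂)(1/n₁+1/n₂)) = √(0.67009·0.32991·0.00172946) = √(0.000382333) = 0.01955.
z = (0.69636 − 0.64892)/0.01955 = 0.04744/0.01955 = 2.43.
p-value = 2·P(Z > 2.426) ≈ 0.0153. With α = 0.05, reject H₀.

z = 2.43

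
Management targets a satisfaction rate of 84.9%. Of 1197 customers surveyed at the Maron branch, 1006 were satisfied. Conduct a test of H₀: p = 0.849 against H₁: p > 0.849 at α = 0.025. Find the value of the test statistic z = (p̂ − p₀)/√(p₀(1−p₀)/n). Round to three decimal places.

p̂ = 1006/1197 ≈ 0.84043.
SE = √(p₀(1−p₀)/n) = √(0.1282/1197) = 0.01035.
z = (0.84043 − 0.849)/0.01035 = -0.00857/0.01035 = -0.828.
p-value = P(Z > -0.828) ≈ 0.7961, so at α = 0.025 we fail to reject H₀.

z = -0.828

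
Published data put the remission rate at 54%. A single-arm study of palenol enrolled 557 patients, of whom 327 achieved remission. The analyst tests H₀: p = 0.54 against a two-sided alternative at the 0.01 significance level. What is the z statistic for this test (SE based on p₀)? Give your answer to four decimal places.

z = 2.2291

p̂ = 327/557 ≈ 0.587074.
Standard error under H₀: √(0.54×0.46/557) = 0.021118.
z = (0.587074 − 0.54)/0.021118 = 0.047074/0.021118 = 2.2291.
p-value = 2·P(Z > 2.229) ≈ 0.0258. With α = 0.01, fail to reject H₀.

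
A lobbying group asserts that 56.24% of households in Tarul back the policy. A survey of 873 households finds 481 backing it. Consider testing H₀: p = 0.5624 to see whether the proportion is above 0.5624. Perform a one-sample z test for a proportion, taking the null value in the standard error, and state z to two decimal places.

z = -0.68

p̂ = 481/873 = 0.5510.
Standard error under H₀: √(0.5624×0.4376/873) = 0.0168.
z = (0.5510 − 0.5624)/0.0168 = -0.0114/0.0168 = -0.68.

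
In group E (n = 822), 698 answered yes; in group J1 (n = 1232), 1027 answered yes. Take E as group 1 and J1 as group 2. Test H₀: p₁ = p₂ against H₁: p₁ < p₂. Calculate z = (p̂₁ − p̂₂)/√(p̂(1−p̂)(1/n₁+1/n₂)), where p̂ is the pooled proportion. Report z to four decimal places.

z = 0.9411

p̂₁ = 698/822 = 0.8491484, p̂₂ = 1027/1232 = 0.8336039.
Pooled p̂ = (698+1027)/(822+1232) = 1725/2054 = 0.8398247.
SE = √(0.134519 × 0.00202823) = 0.0165178.
z = (0.8491484 − 0.8336039)/0.0165178 = 0.0155445/0.0165178 = 0.9411.
p-value = P(Z < 0.941) ≈ 0.8267.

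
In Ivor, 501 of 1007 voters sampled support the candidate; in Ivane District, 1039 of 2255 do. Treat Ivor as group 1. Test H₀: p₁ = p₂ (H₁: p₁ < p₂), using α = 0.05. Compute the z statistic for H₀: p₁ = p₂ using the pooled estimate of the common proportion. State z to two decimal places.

p̂₁ = 501/1007 ≈ 0.4975, p̂₂ = 1039/2255 ≈ 0.4608.
Pooled p̂ = (501+1039)/(1007+2255) = 1540/3262 = 0.4721.
SE = √(0.249222 × 0.00143651) = 0.0189.
z = (0.4975 − 0.4608)/0.0189 = 0.0367/0.0189 = 1.94.
p-value = P(Z < 1.943) ≈ 0.9740. With α = 0.05, fail to reject H₀.

z = 1.94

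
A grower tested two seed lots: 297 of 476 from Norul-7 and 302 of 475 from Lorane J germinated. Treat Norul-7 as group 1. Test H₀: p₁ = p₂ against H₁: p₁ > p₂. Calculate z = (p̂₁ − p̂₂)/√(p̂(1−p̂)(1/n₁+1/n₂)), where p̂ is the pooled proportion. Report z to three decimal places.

z = -0.378

p̂₁ = 297/476 ≈ 0.62395, p̂₂ = 302/475 ≈ 0.63579.
Pooled p̂ = (297+302)/(476+475) = 599/951 = 0.62986.
SE = √(0.233136 × 0.0042061) = 0.03131.
z = (0.62395 − 0.63579)/0.03131 = -0.01184/0.03131 = -0.378.
p-value = P(Z > -0.378) ≈ 0.6473.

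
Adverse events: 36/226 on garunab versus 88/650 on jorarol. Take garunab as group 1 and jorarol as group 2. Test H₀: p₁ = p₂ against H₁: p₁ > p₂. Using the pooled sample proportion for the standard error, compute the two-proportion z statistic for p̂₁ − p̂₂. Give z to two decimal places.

z = 0.89

p̂₁ = 36/226 ≈ 0.1593, p̂₂ = 88/650 ≈ 0.1354.
Pooled p̂ = (36+88)/(226+650) = 124/876 = 0.1416.
SE = √(0.121515 × 0.00596324) = 0.0269.
z = (0.1593 − 0.1354)/0.0269 = 0.0239/0.0269 = 0.89.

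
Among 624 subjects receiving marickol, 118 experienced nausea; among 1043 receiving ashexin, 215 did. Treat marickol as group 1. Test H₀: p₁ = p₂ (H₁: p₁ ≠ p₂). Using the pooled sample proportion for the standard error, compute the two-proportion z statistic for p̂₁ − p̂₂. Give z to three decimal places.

p̂₁ = 118/624 = 0.18910, p̂₂ = 215/1043 = 0.20614.
Pooled p̂ = (118+215)/(624+1043) = 333/1667 = 0.19976.
SE = √(0.159856 × 0.00256134) = 0.02023.
z = (0.18910 − 0.20614)/0.02023 = -0.01704/0.02023 = -0.842.

z = -0.842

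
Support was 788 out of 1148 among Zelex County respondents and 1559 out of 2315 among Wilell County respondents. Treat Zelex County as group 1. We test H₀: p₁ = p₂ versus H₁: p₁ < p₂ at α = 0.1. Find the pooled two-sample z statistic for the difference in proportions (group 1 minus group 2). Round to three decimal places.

p̂₁ = 788/1148 = 0.68641, p̂₂ = 1559/2315 = 0.67343.
Pooled p̂ = (788+1559)/(1148+2315) = 2347/3463 = 0.67774.
SE = √(p̂(1−p̂)(1/n₁+1/n₂)) = √(0.67774·0.32226·0.00130305) = √(0.000284598) = 0.01687.
z = (0.68641 − 0.67343)/0.01687 = 0.01298/0.01687 = 0.769.
p-value = P(Z < 0.769) ≈ 0.7791. With α = 0.1, fail to reject H₀.

z = 0.769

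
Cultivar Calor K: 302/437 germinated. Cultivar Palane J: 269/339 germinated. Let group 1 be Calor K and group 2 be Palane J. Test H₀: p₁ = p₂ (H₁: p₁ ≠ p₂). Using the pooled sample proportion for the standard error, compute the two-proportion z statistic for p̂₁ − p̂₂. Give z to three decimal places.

z = -3.210

p̂₁ = 302/437 ≈ 0.69108, p̂₂ = 269/339 ≈ 0.79351.
Pooled p̂ = (302+269)/(437+339) = 571/776 = 0.73582.
SE = √(p̂(1−p̂)(1/n₁+1/n₂)) = √(0.73582·0.26418·0.00523818) = √(0.00101823) = 0.03191.
z = (0.69108 − 0.79351)/0.03191 = -0.10243/0.03191 = -3.210.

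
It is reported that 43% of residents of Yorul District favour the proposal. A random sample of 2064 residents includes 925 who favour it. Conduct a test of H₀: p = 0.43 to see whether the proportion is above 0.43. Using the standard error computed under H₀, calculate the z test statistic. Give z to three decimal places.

z = 1.666

p̂ = 925/2064 = 0.44816.
SE = √(p₀(1−p₀)/n) = √(0.2451/2064) = 0.01090.
z = (0.44816 − 0.43)/0.01090 = 0.01816/0.01090 = 1.666.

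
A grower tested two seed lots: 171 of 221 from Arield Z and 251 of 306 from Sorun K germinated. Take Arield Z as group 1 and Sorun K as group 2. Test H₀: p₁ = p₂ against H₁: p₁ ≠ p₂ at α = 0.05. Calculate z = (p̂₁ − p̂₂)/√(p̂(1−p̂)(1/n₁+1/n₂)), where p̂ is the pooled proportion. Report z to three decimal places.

p̂₁ = 171/221 = 0.77376, p̂₂ = 251/306 = 0.82026.
Pooled p̂ = (171+251)/(221+306) = 422/527 = 0.80076.
SE = √(p̂(1−p̂)(1/n₁+1/n₂)) = √(0.80076·0.19924·0.00779286) = √(0.0012433) = 0.03526.
z = (0.77376 − 0.82026)/0.03526 = -0.04650/0.03526 = -1.319.
p-value = 2·P(Z > 1.319) ≈ 0.1872, so at α = 0.05 we fail to reject H₀.

z = -1.319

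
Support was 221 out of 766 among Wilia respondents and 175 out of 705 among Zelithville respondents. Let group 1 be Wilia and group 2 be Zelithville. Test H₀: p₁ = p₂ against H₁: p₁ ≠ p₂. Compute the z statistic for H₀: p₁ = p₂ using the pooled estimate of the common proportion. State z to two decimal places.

z = 1.74

p̂₁ = 221/766 ≈ 0.2885, p̂₂ = 175/705 ≈ 0.2482.
Pooled p̂ = (221+175)/(766+705) = 396/1471 = 0.2692.
SE = √(0.196733 × 0.00272392) = 0.0231.
z = (0.2885 − 0.2482)/0.0231 = 0.0403/0.0231 = 1.74.
p-value = 2·P(Z > 1.740) ≈ 0.0818.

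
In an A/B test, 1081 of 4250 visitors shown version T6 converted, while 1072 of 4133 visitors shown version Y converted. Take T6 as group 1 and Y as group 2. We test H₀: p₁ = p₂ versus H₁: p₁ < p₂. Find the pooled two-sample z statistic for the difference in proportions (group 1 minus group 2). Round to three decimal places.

z = -0.526

p̂₁ = 1081/4250 ≈ 0.254353, p̂₂ = 1072/4133 ≈ 0.259376.
Pooled p̂ = (1081+1072)/(4250+4133) = 2153/8383 = 0.256829.
SE = √(0.190868 × 0.000477249) = 0.009544.
z = (0.254353 − 0.259376)/0.009544 = -0.005023/0.009544 = -0.526.
p-value = P(Z < -0.526) ≈ 0.2994.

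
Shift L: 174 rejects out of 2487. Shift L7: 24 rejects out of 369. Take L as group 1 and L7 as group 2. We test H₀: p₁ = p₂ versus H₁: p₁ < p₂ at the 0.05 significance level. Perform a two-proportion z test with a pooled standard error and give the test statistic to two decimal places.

p̂₁ = 174/2487 = 0.0700, p̂₂ = 24/369 = 0.0650.
Pooled p̂ = (174+24)/(2487+369) = 198/2856 = 0.0693.
SE = √(0.0645214 × 0.00311212) = 0.0142.
z = (0.0700 − 0.0650)/0.0142 = 0.0050/0.0142 = 0.35.
p-value = P(Z < 0.347) ≈ 0.6359, so at α = 0.05 we fail to reject H₀.

z = 0.35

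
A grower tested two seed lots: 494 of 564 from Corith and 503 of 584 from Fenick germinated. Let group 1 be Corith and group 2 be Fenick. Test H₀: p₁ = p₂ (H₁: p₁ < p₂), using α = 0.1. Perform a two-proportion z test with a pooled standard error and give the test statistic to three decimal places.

z = 0.731

p̂₁ = 494/564 = 0.87589, p̂₂ = 503/584 = 0.86130.
Pooled p̂ = (494+503)/(564+584) = 997/1148 = 0.86847.
SE = √(p̂(1−p̂)(1/n₁+1/n₂)) = √(0.86847·0.13153·0.00348538) = √(0.000398142) = 0.01995.
z = (0.87589 − 0.86130)/0.01995 = 0.01459/0.01995 = 0.731.
p-value = P(Z < 0.731) ≈ 0.7676; since p > α = 0.1, fail to reject H₀.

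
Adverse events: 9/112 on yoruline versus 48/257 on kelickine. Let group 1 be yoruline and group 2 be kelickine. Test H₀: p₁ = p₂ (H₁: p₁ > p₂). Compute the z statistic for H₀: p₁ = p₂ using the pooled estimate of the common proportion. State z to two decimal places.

z = -2.60

p̂₁ = 9/112 = 0.0804, p̂₂ = 48/257 = 0.1868.
Pooled p̂ = (9+48)/(112+257) = 57/369 = 0.1545.
SE = √(p̂(1−p̂)(1/n₁+1/n₂)) = √(0.1545·0.8455·0.0128196) = √(0.00167437) = 0.0409.
z = (0.0804 − 0.1868)/0.0409 = -0.1064/0.0409 = -2.60.
p-value = P(Z > -2.601) ≈ 0.9953.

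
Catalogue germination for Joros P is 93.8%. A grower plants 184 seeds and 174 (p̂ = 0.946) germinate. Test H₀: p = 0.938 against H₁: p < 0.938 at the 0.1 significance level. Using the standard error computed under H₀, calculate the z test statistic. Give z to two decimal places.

p̂ = 174/184 ≈ 0.9457.
Under H₀, SE = √(0.938·0.062/184) = √(0.000316065) = 0.0178.
z = (0.9457 − 0.938)/0.0178 = 0.0077/0.0178 = 0.43.
p-value = P(Z < 0.430) ≈ 0.6666; since p > α = 0.1, fail to reject H₀.

z = 0.43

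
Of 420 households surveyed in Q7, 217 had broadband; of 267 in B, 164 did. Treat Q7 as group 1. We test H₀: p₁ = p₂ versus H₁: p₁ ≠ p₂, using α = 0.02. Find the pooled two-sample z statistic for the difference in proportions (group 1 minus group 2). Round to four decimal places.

p̂₁ = 217/420 = 0.516667, p̂₂ = 164/267 = 0.614232.
Pooled p̂ = (217+164)/(420+267) = 381/687 = 0.554585.
SE = √(p̂(1−p̂)(1/n₁+1/n₂)) = √(0.554585·0.445415·0.00612627) = √(0.00151331) = 0.038901.
z = (0.516667 − 0.614232)/0.038901 = -0.097565/0.038901 = -2.5080.
Two-sided p-value ≈ 2·Φ(−2.508) = 0.0121; since p < α = 0.02, reject H₀.

z = -2.5080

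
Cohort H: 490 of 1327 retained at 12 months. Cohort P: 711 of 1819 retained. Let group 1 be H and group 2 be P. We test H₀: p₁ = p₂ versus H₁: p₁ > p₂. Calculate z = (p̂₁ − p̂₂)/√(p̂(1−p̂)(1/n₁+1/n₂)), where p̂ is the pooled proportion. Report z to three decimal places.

z = -1.233

p̂₁ = 490/1327 = 0.36925, p̂₂ = 711/1819 = 0.39087.
Pooled p̂ = (490+711)/(1327+1819) = 1201/3146 = 0.38175.
SE = √(0.236018 × 0.00130333) = 0.01754.
z = (0.36925 − 0.39087)/0.01754 = -0.02162/0.01754 = -1.233.
p-value = P(Z > -1.233) ≈ 0.8912.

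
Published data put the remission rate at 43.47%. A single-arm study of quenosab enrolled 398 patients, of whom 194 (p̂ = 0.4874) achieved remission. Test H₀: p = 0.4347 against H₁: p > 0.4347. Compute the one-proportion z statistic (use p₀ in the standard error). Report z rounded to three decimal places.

p̂ = 194/398 ≈ 0.48744.
Standard error under H₀: √(0.4347×0.5653/398) = 0.02485.
z = (0.48744 − 0.4347)/0.02485 = 0.05274/0.02485 = 2.122.
p-value = P(Z > 2.122) ≈ 0.0169.

z = 2.122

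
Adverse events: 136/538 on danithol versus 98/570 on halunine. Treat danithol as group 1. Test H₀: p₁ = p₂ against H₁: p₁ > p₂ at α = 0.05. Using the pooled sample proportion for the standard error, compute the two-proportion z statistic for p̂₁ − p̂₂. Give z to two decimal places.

z = 3.30

p̂₁ = 136/538 ≈ 0.2528, p̂₂ = 98/570 ≈ 0.1719.
Pooled p̂ = (136+98)/(538+570) = 234/1108 = 0.2112.
SE = √(p̂(1−p̂)(1/n₁+1/n₂)) = √(0.2112·0.7888·0.00361312) = √(0.000601908) = 0.0245.
z = (0.2528 − 0.1719)/0.0245 = 0.0809/0.0245 = 3.30.
p-value = P(Z > 3.296) ≈ 0.0005, so at α = 0.05 we reject H₀.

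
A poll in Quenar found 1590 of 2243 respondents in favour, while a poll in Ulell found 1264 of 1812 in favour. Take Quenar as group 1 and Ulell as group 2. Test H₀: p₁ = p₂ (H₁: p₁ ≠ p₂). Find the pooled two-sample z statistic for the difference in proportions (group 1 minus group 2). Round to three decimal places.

p̂₁ = 1590/2243 ≈ 0.70887, p̂₂ = 1264/1812 ≈ 0.69757.
Pooled p̂ = (1590+1264)/(2243+1812) = 2854/4055 = 0.70382.
SE = √(p̂(1−p̂)(1/n₁+1/n₂)) = √(0.70382·0.29618·0.000997708) = √(0.000207979) = 0.01442.
z = (0.70887 − 0.69757)/0.01442 = 0.01130/0.01442 = 0.784.
p-value = 2·P(Z > 0.784) ≈ 0.4333.

z = 0.784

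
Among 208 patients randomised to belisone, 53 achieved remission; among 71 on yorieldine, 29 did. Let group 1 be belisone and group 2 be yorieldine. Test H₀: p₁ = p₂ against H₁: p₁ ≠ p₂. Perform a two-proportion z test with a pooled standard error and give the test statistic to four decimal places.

p̂₁ = 53/208 = 0.254808, p̂₂ = 29/71 = 0.408451.
Pooled p̂ = (53+29)/(208+71) = 82/279 = 0.293907.
SE = √(p̂(1−p̂)(1/n₁+1/n₂)) = √(0.293907·0.706093·0.0188922) = √(0.00392061) = 0.062615.
z = (0.254808 − 0.408451)/0.062615 = -0.153643/0.062615 = -2.4538.
Two-sided p-value ≈ 2·Φ(−2.454) = 0.0141.

z = -2.4538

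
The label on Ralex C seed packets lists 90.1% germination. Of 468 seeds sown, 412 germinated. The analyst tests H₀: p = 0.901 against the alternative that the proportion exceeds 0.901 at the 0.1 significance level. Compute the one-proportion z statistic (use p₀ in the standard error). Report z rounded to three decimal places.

z = -1.496

p̂ = 412/468 = 0.88034.
Under H₀, SE = √(0.901·0.099/468) = √(0.000190596) = 0.01381.
z = (0.88034 − 0.901)/0.01381 = -0.02066/0.01381 = -1.496.
p-value = P(Z > -1.496) ≈ 0.9327. With α = 0.1, fail to reject H₀.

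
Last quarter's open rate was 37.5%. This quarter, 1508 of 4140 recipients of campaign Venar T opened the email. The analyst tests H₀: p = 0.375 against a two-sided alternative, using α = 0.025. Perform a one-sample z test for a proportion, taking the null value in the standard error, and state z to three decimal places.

p̂ = 1508/4140 = 0.364251.
Under H₀, SE = √(0.375·0.625/4140) = √(5.66123e-05) = 0.007524.
z = (0.364251 − 0.375)/0.007524 = -0.010749/0.007524 = -1.429.
p-value = 2·P(Z > 1.429) ≈ 0.1531; since p > α = 0.025, fail to reject H₀.

z = -1.429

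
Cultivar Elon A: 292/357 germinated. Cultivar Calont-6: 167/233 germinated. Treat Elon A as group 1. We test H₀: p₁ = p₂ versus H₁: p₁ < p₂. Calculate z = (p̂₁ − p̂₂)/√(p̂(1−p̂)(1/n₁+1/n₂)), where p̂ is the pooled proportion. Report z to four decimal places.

p̂₁ = 292/357 ≈ 0.817927, p̂₂ = 167/233 ≈ 0.716738.
Pooled p̂ = (292+167)/(357+233) = 459/590 = 0.777966.
SE = √(p̂(1−p̂)(1/n₁+1/n₂)) = √(0.777966·0.222034·0.00709297) = √(0.0012252) = 0.035003.
z = (0.817927 − 0.716738)/0.035003 = 0.101189/0.035003 = 2.8909.
p-value = P(Z < 2.891) ≈ 0.9981.

z = 2.8909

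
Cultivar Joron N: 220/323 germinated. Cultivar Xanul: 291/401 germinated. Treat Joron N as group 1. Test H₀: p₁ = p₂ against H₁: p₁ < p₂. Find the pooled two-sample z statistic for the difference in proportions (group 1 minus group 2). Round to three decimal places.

z = -1.308

p̂₁ = 220/323 = 0.68111, p̂₂ = 291/401 = 0.72569.
Pooled p̂ = (220+291)/(323+401) = 511/724 = 0.70580.
SE = √(0.207646 × 0.00558974) = 0.03407.
z = (0.68111 − 0.72569)/0.03407 = -0.04458/0.03407 = -1.308.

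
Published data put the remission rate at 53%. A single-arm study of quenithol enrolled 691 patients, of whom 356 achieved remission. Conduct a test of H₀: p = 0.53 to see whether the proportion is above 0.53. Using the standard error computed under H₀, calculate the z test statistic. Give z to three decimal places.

z = -0.780

p̂ = 356/691 = 0.515195.
Standard error under H₀: √(0.53×0.47/691) = 0.018987.
z = (0.515195 − 0.53)/0.018987 = -0.014805/0.018987 = -0.780.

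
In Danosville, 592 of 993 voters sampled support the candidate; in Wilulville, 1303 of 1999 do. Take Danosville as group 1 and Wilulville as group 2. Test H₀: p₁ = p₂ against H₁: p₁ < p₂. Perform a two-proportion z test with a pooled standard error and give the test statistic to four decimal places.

p̂₁ = 592/993 ≈ 0.596173, p̂₂ = 1303/1999 ≈ 0.651826.
Pooled p̂ = (592+1303)/(993+1999) = 1895/2992 = 0.633356.
SE = √(p̂(1−p̂)(1/n₁+1/n₂)) = √(0.633356·0.366644·0.0015073) = √(0.000350019) = 0.018709.
z = (0.596173 − 0.651826)/0.018709 = -0.055653/0.018709 = -2.9747.
p-value = P(Z < -2.975) ≈ 0.0015.

z = -2.9747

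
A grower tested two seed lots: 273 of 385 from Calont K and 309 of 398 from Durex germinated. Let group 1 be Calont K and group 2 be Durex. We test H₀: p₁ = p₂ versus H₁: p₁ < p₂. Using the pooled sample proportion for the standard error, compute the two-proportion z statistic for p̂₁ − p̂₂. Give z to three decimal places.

p̂₁ = 273/385 ≈ 0.70909, p̂₂ = 309/398 ≈ 0.77638.
Pooled p̂ = (273+309)/(385+398) = 582/783 = 0.74330.
SE = √(0.190808 × 0.00510997) = 0.03123.
z = (0.70909 − 0.77638)/0.03123 = -0.06729/0.03123 = -2.155.

z = -2.155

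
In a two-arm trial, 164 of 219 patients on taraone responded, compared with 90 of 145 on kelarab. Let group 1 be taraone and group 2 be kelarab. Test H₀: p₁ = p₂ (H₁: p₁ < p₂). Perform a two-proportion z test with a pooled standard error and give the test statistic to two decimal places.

z = 2.61

p̂₁ = 164/219 ≈ 0.7489, p̂₂ = 90/145 ≈ 0.6207.
Pooled p̂ = (164+90)/(219+145) = 254/364 = 0.6978.
SE = √(0.210874 × 0.0114628) = 0.0492.
z = (0.7489 − 0.6207)/0.0492 = 0.1282/0.0492 = 2.61.
p-value = P(Z < 2.607) ≈ 0.9954.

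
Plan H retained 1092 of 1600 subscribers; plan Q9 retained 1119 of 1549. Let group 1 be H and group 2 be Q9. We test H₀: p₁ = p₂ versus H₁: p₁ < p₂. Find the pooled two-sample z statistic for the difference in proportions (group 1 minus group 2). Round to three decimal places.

p̂₁ = 1092/1600 = 0.68250, p̂₂ = 1119/1549 = 0.72240.
Pooled p̂ = (1092+1119)/(1600+1549) = 2211/3149 = 0.70213.
SE = √(0.209144 × 0.00127058) = 0.01630.
z = (0.68250 − 0.72240)/0.01630 = -0.03990/0.01630 = -2.448.
p-value = P(Z < -2.448) ≈ 0.0072.

z = -2.448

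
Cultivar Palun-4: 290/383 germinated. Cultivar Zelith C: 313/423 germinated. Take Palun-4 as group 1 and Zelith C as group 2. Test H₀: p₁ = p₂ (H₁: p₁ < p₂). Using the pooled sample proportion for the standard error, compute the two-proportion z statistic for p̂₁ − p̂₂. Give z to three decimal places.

z = 0.563

p̂₁ = 290/383 ≈ 0.75718, p̂₂ = 313/423 ≈ 0.73995.
Pooled p̂ = (290+313)/(383+423) = 603/806 = 0.74814.
SE = √(p̂(1−p̂)(1/n₁+1/n₂)) = √(0.74814·0.25186·0.00497503) = √(0.000937431) = 0.03062.
z = (0.75718 − 0.73995)/0.03062 = 0.01723/0.03062 = 0.563.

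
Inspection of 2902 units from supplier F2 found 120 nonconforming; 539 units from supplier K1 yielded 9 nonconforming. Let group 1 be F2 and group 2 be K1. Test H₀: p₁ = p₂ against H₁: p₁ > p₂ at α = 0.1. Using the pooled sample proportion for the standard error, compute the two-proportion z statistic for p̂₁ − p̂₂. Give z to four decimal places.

z = 2.7671

p̂₁ = 120/2902 = 0.0413508, p̂₂ = 9/539 = 0.0166976.
Pooled p̂ = (120+9)/(2902+539) = 129/3441 = 0.0374891.
SE = √(p̂(1−p̂)(1/n₁+1/n₂)) = √(0.0374891·0.9625109·0.00219988) = √(7.93797e-05) = 0.0089095.
z = (0.0413508 − 0.0166976)/0.0089095 = 0.0246532/0.0089095 = 2.7671.
p-value = P(Z > 2.767) ≈ 0.0028, so at α = 0.1 we reject H₀.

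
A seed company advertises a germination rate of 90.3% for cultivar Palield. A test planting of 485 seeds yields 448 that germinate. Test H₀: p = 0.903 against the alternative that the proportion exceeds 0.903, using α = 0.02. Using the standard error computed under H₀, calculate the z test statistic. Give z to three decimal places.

p̂ = 448/485 ≈ 0.92371.
Under H₀, SE = √(0.903·0.097/485) = √(0.0001806) = 0.01344.
z = (0.92371 − 0.903)/0.01344 = 0.02071/0.01344 = 1.541.
p-value = P(Z > 1.541) ≈ 0.0616. With α = 0.02, fail to reject H₀.

z = 1.541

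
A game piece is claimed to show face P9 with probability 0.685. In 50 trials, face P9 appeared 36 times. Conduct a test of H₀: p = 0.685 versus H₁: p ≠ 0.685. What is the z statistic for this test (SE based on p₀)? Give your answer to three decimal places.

p̂ = 36/50 = 0.72000.
SE = √(p₀(1−p₀)/n) = √(0.21577/50) = 0.06569.
z = (0.72000 − 0.685)/0.06569 = 0.03500/0.06569 = 0.533.

z = 0.533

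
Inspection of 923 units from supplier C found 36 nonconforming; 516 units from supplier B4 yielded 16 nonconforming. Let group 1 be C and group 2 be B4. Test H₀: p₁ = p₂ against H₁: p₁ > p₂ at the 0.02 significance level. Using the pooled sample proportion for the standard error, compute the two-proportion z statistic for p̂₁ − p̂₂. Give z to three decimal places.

z = 0.779

p̂₁ = 36/923 ≈ 0.03900, p̂₂ = 16/516 ≈ 0.03101.
Pooled p̂ = (36+16)/(923+516) = 52/1439 = 0.03614.
SE = √(0.0348304 × 0.00302141) = 0.01026.
z = (0.03900 − 0.03101)/0.01026 = 0.00799/0.01026 = 0.779.
p-value = P(Z > 0.779) ≈ 0.2179; since p > α = 0.02, fail to reject H₀.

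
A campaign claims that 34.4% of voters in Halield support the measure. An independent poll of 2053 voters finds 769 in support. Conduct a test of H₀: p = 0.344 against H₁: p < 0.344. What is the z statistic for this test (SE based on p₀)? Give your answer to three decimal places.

p̂ = 769/2053 ≈ 0.374574.
Standard error under H₀: √(0.344×0.656/2053) = 0.010484.
z = (0.374574 − 0.344)/0.010484 = 0.030574/0.010484 = 2.916.

z = 2.916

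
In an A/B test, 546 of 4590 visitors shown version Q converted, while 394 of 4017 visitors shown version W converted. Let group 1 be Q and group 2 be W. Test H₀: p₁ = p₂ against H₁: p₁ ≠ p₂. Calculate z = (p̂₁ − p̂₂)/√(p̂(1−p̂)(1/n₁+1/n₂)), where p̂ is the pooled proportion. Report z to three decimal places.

z = 3.097

p̂₁ = 546/4590 = 0.118954, p̂₂ = 394/4017 = 0.098083.
Pooled p̂ = (546+394)/(4590+4017) = 940/8607 = 0.109213.
SE = √(p̂(1−p̂)(1/n₁+1/n₂)) = √(0.109213·0.890787·0.000466807) = √(4.54137e-05) = 0.006739.
z = (0.118954 − 0.098083)/0.006739 = 0.020871/0.006739 = 3.097.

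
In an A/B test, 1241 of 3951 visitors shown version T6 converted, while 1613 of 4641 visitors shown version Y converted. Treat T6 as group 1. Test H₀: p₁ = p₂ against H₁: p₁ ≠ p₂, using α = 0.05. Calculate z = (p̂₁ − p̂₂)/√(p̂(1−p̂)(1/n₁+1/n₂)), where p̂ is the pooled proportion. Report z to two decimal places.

p̂₁ = 1241/3951 ≈ 0.3141, p̂₂ = 1613/4641 ≈ 0.3476.
Pooled p̂ = (1241+1613)/(3951+4641) = 2854/8592 = 0.3322.
SE = √(p̂(1−p̂)(1/n₁+1/n₂)) = √(0.3322·0.6678·0.000468571) = √(0.000103945) = 0.0102.
z = (0.3141 − 0.3476)/0.0102 = -0.0335/0.0102 = -3.28.
Two-sided p-value ≈ 2·Φ(−3.282) = 0.0010, so at α = 0.05 we reject H₀.

z = -3.28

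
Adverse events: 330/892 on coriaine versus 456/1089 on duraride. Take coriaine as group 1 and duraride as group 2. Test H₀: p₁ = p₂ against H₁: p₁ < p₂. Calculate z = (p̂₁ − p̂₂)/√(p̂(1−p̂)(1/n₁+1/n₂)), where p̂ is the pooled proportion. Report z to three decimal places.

p̂₁ = 330/892 ≈ 0.36996, p̂₂ = 456/1089 ≈ 0.41873.
Pooled p̂ = (330+456)/(892+1089) = 786/1981 = 0.39677.
SE = √(0.239343 × 0.00203935) = 0.02209.
z = (0.36996 − 0.41873)/0.02209 = -0.04877/0.02209 = -2.208.

z = -2.208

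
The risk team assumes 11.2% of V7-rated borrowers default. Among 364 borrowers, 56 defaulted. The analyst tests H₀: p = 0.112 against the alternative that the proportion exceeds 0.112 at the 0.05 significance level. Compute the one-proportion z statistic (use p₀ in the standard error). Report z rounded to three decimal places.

p̂ = 56/364 ≈ 0.15385.
SE = √(p₀(1−p₀)/n) = √(0.099456/364) = 0.01653.
z = (0.15385 − 0.112)/0.01653 = 0.04185/0.01653 = 2.532.
p-value = P(Z > 2.532) ≈ 0.0057, so at α = 0.05 we reject H₀.

z = 2.532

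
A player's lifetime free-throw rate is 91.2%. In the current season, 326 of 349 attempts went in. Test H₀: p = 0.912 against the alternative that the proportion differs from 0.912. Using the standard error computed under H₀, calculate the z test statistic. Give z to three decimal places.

p̂ = 326/349 = 0.934097.
Standard error under H₀: √(0.912×0.088/349) = 0.015164.
z = (0.934097 − 0.912)/0.015164 = 0.022097/0.015164 = 1.457.

z = 1.457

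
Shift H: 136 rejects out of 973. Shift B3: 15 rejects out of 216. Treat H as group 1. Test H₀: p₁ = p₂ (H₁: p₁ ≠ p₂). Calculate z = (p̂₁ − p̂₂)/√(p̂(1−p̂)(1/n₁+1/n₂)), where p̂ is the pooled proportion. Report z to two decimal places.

p̂₁ = 136/973 = 0.13977, p̂₂ = 15/216 = 0.06944.
Pooled p̂ = (136+15)/(973+216) = 151/1189 = 0.12700.
SE = √(0.110869 × 0.00565738) = 0.02504.
z = (0.13977 − 0.06944)/0.02504 = 0.07033/0.02504 = 2.81.

z = 2.81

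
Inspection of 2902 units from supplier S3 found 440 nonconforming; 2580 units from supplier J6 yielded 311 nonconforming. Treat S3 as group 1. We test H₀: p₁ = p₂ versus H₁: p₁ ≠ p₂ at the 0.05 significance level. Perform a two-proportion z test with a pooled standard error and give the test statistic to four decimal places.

p̂₁ = 440/2902 ≈ 0.151620, p̂₂ = 311/2580 ≈ 0.120543.
Pooled p̂ = (440+311)/(2902+2580) = 751/5482 = 0.136994.
SE = √(p̂(1−p̂)(1/n₁+1/n₂)) = √(0.136994·0.863006·0.000732187) = √(8.65639e-05) = 0.009304.
z = (0.151620 − 0.120543)/0.009304 = 0.031077/0.009304 = 3.3402.
Two-sided p-value ≈ 2·Φ(−3.340) = 0.0008; since p < α = 0.05, reject H₀.

z = 3.3402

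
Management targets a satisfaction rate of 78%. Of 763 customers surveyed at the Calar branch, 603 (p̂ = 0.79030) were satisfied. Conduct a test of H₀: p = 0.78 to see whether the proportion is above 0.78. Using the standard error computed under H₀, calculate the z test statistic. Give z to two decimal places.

z = 0.69

p̂ = 603/763 ≈ 0.7903.
SE = √(p₀(1−p₀)/n) = √(0.1716/763) = 0.0150.
z = (0.7903 − 0.78)/0.0150 = 0.0103/0.0150 = 0.69.
p-value = P(Z > 0.687) ≈ 0.2461.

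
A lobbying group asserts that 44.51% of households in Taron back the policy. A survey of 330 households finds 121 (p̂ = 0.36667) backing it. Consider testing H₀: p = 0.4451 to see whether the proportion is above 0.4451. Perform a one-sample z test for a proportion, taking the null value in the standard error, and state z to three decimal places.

z = -2.867

p̂ = 121/330 ≈ 0.36667.
Standard error under H₀: √(0.4451×0.5549/330) = 0.02736.
z = (0.36667 − 0.4451)/0.02736 = -0.07843/0.02736 = -2.867.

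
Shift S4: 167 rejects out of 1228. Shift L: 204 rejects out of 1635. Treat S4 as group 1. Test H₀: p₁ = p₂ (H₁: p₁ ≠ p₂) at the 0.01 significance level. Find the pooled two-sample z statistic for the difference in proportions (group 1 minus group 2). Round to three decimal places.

z = 0.885

p̂₁ = 167/1228 = 0.13599, p̂₂ = 204/1635 = 0.12477.
Pooled p̂ = (167+204)/(1228+1635) = 371/2863 = 0.12958.
SE = √(p̂(1−p̂)(1/n₁+1/n₂)) = √(0.12958·0.87042·0.00142595) = √(0.000160836) = 0.01268.
z = (0.13599 − 0.12477)/0.01268 = 0.01122/0.01268 = 0.885.
Two-sided p-value ≈ 2·Φ(−0.885) = 0.3762, so at α = 0.01 we fail to reject H₀.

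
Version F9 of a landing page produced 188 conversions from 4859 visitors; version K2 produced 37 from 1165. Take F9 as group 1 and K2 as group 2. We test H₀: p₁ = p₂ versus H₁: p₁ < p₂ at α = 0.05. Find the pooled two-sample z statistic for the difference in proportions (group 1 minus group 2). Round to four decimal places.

p̂₁ = 188/4859 ≈ 0.0386911, p̂₂ = 37/1165 ≈ 0.0317597.
Pooled p̂ = (188+37)/(4859+1165) = 225/6024 = 0.0373506.
SE = √(p̂(1−p̂)(1/n₁+1/n₂)) = √(0.0373506·0.9626494·0.00106417) = √(3.82629e-05) = 0.0061857.
z = (0.0386911 − 0.0317597)/0.0061857 = 0.0069314/0.0061857 = 1.1206.
p-value = P(Z < 1.121) ≈ 0.8688. With α = 0.05, fail to reject H₀.

z = 1.1206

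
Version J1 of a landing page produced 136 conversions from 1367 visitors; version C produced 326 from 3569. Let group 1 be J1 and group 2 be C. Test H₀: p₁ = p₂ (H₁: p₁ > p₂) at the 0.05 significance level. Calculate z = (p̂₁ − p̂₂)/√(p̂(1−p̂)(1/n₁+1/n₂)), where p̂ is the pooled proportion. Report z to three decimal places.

z = 0.879

p̂₁ = 136/1367 ≈ 0.099488, p̂₂ = 326/3569 ≈ 0.091342.
Pooled p̂ = (136+326)/(1367+3569) = 462/4936 = 0.093598.
SE = √(0.0848375 × 0.00101172) = 0.009265.
z = (0.099488 − 0.091342)/0.009265 = 0.008146/0.009265 = 0.879.
p-value = P(Z > 0.879) ≈ 0.1896; since p > α = 0.05, fail to reject H₀.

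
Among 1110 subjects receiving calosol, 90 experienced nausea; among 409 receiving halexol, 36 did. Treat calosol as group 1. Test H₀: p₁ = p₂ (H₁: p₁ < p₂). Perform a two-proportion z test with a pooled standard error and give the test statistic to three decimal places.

p̂₁ = 90/1110 ≈ 0.08108, p̂₂ = 36/409 ≈ 0.08802.
Pooled p̂ = (90+36)/(1110+409) = 126/1519 = 0.08295.
SE = √(p̂(1−p̂)(1/n₁+1/n₂)) = √(0.08295·0.91705·0.00334589) = √(0.000254517) = 0.01595.
z = (0.08108 − 0.08802)/0.01595 = -0.00694/0.01595 = -0.435.
p-value = P(Z < -0.435) ≈ 0.3318.

z = -0.435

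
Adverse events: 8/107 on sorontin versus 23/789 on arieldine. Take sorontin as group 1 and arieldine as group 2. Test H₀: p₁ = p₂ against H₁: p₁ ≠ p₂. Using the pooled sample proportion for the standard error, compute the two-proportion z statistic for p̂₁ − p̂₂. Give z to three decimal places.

p̂₁ = 8/107 = 0.07477, p̂₂ = 23/789 = 0.02915.
Pooled p̂ = (8+23)/(107+789) = 31/896 = 0.03460.
SE = √(p̂(1−p̂)(1/n₁+1/n₂)) = √(0.03460·0.96540·0.0106132) = √(0.000354494) = 0.01883.
z = (0.07477 − 0.02915)/0.01883 = 0.04562/0.01883 = 2.423.

z = 2.423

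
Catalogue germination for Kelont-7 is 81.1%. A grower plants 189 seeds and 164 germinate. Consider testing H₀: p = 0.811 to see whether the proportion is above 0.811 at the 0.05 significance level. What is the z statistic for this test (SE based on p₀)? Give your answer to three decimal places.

z = 1.992

p̂ = 164/189 ≈ 0.86772.
SE = √(p₀(1−p₀)/n) = √(0.15328/189) = 0.02848.
z = (0.86772 − 0.811)/0.02848 = 0.05672/0.02848 = 1.992.
p-value = P(Z > 1.992) ≈ 0.0232; since p < α = 0.05, reject H₀.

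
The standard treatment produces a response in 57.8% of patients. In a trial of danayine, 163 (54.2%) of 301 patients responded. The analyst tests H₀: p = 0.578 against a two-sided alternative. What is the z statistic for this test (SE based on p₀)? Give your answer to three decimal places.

z = -1.281

p̂ = 163/301 = 0.54153.
Under H₀, SE = √(0.578·0.422/301) = √(0.000810352) = 0.02847.
z = (0.54153 − 0.578)/0.02847 = -0.03647/0.02847 = -1.281.
p-value = 2·P(Z > 1.281) ≈ 0.2001.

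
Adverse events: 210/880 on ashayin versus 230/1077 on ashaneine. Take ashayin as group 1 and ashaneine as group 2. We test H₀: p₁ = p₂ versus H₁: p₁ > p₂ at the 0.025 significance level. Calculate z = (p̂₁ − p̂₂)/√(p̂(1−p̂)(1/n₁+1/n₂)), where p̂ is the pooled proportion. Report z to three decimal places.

z = 1.322

p̂₁ = 210/880 ≈ 0.23864, p̂₂ = 230/1077 ≈ 0.21356.
Pooled p̂ = (210+230)/(880+1077) = 440/1957 = 0.22483.
SE = √(0.174284 × 0.00206487) = 0.01897.
z = (0.23864 − 0.21356)/0.01897 = 0.02508/0.01897 = 1.322.
p-value = P(Z > 1.322) ≈ 0.0931, so at α = 0.025 we fail to reject H₀.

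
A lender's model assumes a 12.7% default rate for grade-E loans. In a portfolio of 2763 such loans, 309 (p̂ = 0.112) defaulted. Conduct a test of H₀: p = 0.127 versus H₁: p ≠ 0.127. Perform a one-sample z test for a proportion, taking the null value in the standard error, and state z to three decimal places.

z = -2.394

p̂ = 309/2763 = 0.111835.
Standard error under H₀: √(0.127×0.873/2763) = 0.006335.
z = (0.111835 − 0.127)/0.006335 = -0.015165/0.006335 = -2.394.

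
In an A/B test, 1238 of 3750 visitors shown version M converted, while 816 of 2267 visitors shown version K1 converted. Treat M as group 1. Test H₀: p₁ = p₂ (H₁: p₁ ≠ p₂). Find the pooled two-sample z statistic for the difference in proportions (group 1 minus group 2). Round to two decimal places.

p̂₁ = 1238/3750 ≈ 0.33013, p̂₂ = 816/2267 ≈ 0.35995.
Pooled p̂ = (1238+816)/(3750+2267) = 2054/6017 = 0.34137.
SE = √(0.224835 × 0.000707778) = 0.01261.
z = (0.33013 − 0.35995)/0.01261 = -0.02982/0.01261 = -2.36.

z = -2.36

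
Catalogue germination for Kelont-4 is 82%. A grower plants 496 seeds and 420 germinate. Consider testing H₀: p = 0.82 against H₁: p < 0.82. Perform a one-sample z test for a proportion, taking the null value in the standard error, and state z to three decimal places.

p̂ = 420/496 = 0.84677.
Standard error under H₀: √(0.82×0.18/496) = 0.01725.
z = (0.84677 − 0.82)/0.01725 = 0.02677/0.01725 = 1.552.

z = 1.552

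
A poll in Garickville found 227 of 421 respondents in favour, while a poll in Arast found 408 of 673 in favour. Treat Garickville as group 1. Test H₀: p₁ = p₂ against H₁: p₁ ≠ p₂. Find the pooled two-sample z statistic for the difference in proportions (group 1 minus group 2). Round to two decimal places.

z = -2.19

p̂₁ = 227/421 ≈ 0.53919, p̂₂ = 408/673 ≈ 0.60624.
Pooled p̂ = (227+408)/(421+673) = 635/1094 = 0.58044.
SE = √(0.24353 × 0.00386118) = 0.03066.
z = (0.53919 − 0.60624)/0.03066 = -0.06705/0.03066 = -2.19.
p-value = 2·P(Z > 2.187) ≈ 0.0288.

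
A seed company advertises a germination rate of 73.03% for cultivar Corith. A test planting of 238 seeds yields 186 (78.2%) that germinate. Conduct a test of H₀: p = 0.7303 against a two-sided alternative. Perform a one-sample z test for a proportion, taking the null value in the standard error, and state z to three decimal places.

p̂ = 186/238 ≈ 0.78151.
Standard error under H₀: √(0.7303×0.2697/238) = 0.02877.
z = (0.78151 − 0.7303)/0.02877 = 0.05121/0.02877 = 1.780.

z = 1.780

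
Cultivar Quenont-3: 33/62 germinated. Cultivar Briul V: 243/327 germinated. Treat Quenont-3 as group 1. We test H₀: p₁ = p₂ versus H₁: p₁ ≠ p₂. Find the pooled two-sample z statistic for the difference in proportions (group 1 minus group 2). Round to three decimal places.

z = -3.353

p̂₁ = 33/62 ≈ 0.53226, p̂₂ = 243/327 ≈ 0.74312.
Pooled p̂ = (33+243)/(62+327) = 276/389 = 0.70951.
SE = √(p̂(1−p̂)(1/n₁+1/n₂)) = √(0.70951·0.29049·0.0191871) = √(0.00395456) = 0.06289.
z = (0.53226 − 0.74312)/0.06289 = -0.21086/0.06289 = -3.353.
p-value = 2·P(Z > 3.353) ≈ 0.0008.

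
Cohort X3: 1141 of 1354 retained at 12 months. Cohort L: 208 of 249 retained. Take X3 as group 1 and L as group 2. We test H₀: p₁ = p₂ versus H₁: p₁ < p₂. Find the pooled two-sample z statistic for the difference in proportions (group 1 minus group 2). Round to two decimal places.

p̂₁ = 1141/1354 ≈ 0.8427, p̂₂ = 208/249 ≈ 0.8353.
Pooled p̂ = (1141+208)/(1354+249) = 1349/1603 = 0.8415.
SE = √(p̂(1−p̂)(1/n₁+1/n₂)) = √(0.8415·0.1585·0.00475462) = √(0.000634007) = 0.0252.
z = (0.8427 − 0.8353)/0.0252 = 0.0074/0.0252 = 0.29.
p-value = P(Z < 0.292) ≈ 0.6148.

z = 0.29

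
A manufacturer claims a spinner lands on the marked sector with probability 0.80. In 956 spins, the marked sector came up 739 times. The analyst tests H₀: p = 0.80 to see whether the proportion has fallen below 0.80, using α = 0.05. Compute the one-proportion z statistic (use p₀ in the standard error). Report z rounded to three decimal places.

z = -2.086

p̂ = 739/956 ≈ 0.77301.
Standard error under H₀: √(0.8×0.2/956) = 0.01294.
z = (0.77301 − 0.8)/0.01294 = -0.02699/0.01294 = -2.086.
p-value = P(Z < -2.086) ≈ 0.0185; since p < α = 0.05, reject H₀.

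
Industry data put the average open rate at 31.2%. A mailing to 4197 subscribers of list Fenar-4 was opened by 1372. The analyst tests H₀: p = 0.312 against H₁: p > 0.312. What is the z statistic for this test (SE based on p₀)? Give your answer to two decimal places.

p̂ = 1372/4197 ≈ 0.32690.
Under H₀, SE = √(0.312·0.688/4197) = √(5.11451e-05) = 0.00715.
z = (0.32690 − 0.312)/0.00715 = 0.01490/0.00715 = 2.08.
p-value = P(Z > 2.083) ≈ 0.0186.

z = 2.08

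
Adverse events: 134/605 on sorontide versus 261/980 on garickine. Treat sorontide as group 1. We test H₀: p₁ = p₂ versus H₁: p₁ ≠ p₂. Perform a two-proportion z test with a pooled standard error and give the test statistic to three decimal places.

z = -2.005

p̂₁ = 134/605 ≈ 0.22149, p̂₂ = 261/980 ≈ 0.26633.
Pooled p̂ = (134+261)/(605+980) = 395/1585 = 0.24921.
SE = √(p̂(1−p̂)(1/n₁+1/n₂)) = √(0.24921·0.75079·0.0026733) = √(0.000500188) = 0.02236.
z = (0.22149 − 0.26633)/0.02236 = -0.04484/0.02236 = -2.005.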